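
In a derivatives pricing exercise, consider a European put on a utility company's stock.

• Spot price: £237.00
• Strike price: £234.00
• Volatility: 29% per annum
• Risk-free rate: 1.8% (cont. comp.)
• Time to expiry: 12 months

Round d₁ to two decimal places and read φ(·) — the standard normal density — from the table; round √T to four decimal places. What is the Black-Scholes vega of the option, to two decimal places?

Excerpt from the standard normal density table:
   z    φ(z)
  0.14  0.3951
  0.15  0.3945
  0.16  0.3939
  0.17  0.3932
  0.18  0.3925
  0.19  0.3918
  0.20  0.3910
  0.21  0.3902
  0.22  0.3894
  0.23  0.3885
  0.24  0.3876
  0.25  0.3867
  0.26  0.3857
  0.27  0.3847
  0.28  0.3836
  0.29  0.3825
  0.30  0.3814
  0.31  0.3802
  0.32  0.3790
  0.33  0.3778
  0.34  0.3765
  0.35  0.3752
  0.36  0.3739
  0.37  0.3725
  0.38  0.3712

91.65

σ√T = 0.29 × 1.0000 = 0.2900
d₁ = [ln(237/234) + (0.018 + 0.29²/2)·1] / 0.2900 = [0.0127 + 0.0600] / 0.2900 = 0.2510 ≈ 0.25
√T = √1 = 1.0000
φ(d₁) = φ(0.25) = 0.3867
vega = S·φ(d₁)·√T = 237·0.3867·1.0000 = 91.6479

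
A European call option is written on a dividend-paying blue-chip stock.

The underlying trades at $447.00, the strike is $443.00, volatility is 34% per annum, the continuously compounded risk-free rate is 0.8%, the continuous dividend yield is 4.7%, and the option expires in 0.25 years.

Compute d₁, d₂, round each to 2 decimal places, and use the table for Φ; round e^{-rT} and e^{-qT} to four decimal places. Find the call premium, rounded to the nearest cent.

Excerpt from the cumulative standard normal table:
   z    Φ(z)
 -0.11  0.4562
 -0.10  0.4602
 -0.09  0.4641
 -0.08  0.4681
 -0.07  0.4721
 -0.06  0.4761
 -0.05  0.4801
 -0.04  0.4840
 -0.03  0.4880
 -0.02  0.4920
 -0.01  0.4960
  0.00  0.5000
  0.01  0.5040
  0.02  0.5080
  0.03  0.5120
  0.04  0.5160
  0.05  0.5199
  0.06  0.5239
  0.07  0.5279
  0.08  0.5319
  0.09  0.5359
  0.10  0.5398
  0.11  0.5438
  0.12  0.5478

$29.79

σ√T = 0.34·√0.25 = 0.1700
ln(S/K) + (r − q + σ²/2)T = ln(447/443) + (0.008 − 0.047 + 0.34²/2)·0.25 = 0.0090 + 0.0047 = 0.0137
d₁ = 0.0137 / 0.1700 = 0.0805 ≈ 0.08
d₂ = d₁ − σ√T = 0.0805 − 0.1700 = -0.0895 ≈ -0.09
exp(−qT) = exp(−0.047·0.25) = 0.9883;  exp(−rT) = exp(−0.008·0.25) = 0.9980
C = 447·0.9883·N(0.08) − 443·0.9980·N(-0.09) = 447·0.9883·0.5319 − 443·0.9980·0.4641 = 234.9775 − 205.1851 = 29.7924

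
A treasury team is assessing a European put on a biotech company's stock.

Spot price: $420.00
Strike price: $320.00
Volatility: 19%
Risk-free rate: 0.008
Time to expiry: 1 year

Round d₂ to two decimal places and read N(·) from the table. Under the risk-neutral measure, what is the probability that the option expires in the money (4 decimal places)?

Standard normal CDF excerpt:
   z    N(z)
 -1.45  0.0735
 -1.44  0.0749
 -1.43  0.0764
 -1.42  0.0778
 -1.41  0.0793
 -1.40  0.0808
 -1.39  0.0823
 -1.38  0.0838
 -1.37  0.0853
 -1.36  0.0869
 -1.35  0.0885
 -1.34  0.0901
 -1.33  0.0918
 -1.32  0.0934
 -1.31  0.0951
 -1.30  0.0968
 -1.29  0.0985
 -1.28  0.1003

0.0838

σ√T = 0.19·√1 = 0.1900
d₁ = [ln(420/320) + (0.008 + ½·0.19²)·1] / (σ√T) = (0.2719 + 0.0261) / 0.1900 = 1.5683 ⇒ 1.57
d₂ = 1.5683 − 0.1900 = 1.3783 ⇒ 1.38
Pr(exercise) under Q = N(−d₂) = N(-1.38) = 0.0838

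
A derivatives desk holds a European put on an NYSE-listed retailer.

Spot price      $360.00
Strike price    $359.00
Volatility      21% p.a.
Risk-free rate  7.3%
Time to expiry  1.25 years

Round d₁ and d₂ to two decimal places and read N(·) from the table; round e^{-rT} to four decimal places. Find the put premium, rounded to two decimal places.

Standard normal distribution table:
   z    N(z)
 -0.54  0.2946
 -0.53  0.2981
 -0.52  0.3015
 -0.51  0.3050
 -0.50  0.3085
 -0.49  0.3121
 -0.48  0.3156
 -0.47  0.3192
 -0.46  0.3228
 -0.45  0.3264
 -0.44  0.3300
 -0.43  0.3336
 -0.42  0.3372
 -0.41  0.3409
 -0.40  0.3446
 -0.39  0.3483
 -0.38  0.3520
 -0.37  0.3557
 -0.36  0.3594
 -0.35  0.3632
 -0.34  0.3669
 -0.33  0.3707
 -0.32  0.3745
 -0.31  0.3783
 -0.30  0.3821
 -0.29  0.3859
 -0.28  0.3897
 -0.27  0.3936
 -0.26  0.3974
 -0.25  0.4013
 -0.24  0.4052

$19.16

σ√T = 0.21·√1.25 = 0.2348
d₁ = [ln(360/359) + (0.073 + 0.21²/2)·1.25] / 0.2348 = [0.0028 + 0.1188] / 0.2348 = 0.5179 ⇒ 0.52
d₂ = d₁ − σ√T = 0.5179 − 0.2348 = 0.2831 ⇒ 0.28
e^(−rT) = e^(−0.073·1.25) = 0.9128
N(−d₂) = N(-0.28) = 0.3897;  N(−d₁) = N(-0.52) = 0.3015
P = 359·0.9128·0.3897 − 360·0.3015 = 127.7028 − 108.5400 = 19.1628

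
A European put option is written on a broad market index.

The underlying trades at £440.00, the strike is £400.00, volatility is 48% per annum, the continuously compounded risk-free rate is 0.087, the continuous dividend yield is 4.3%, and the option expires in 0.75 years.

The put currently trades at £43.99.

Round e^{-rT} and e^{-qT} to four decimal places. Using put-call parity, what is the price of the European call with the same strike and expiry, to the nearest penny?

e^(−qT) = e^(−0.043·0.75) = 0.9683;  e^(−rT) = e^(−0.087·0.75) = 0.9368
Put-call parity: C − P = S·e^(−qT) − K·e^(−rT) = 440·0.9683 − 400·0.9368 = 426.0520 − 374.7200 = 51.3320
C = P + (C − P) = 43.99 + (51.3320) = 95.3220

£95.32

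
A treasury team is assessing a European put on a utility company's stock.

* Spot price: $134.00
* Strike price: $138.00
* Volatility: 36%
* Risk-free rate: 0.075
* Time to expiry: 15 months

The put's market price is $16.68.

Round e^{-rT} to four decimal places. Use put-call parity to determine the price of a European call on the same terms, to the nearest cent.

$25.03

e^(−rT) = e^(−0.075·1.25) = 0.9105
Put-call parity: C − P = S − K·e^(−rT) = 134 − 138·0.9105 = 134 − 125.6490 = 8.3510
C = P + (C − P) = 16.68 + (8.3510) = 25.0310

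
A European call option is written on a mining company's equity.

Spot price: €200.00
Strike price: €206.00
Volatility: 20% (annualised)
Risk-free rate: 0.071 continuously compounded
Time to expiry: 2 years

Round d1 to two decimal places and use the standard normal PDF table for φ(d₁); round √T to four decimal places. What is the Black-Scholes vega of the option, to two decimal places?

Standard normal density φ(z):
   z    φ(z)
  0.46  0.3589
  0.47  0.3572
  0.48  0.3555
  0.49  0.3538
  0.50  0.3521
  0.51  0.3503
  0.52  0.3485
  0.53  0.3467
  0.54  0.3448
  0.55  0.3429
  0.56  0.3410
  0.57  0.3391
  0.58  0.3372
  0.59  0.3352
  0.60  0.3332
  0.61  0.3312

T = 2;  σ√T = 0.2828
ln(S/K) + (r + σ²/2)T = ln(200/206) + (0.071 + 0.2²/2)·2 = -0.0296 + 0.1820 = 0.1524
d₁ = 0.1524 / 0.2828 = 0.5390 which rounds to 0.54
√T = √2 = 1.4142
φ(d₁) = φ(0.54) = 0.3448
vega = S·φ(d₁)·√T = 200·0.3448·1.4142 = 97.5232

97.52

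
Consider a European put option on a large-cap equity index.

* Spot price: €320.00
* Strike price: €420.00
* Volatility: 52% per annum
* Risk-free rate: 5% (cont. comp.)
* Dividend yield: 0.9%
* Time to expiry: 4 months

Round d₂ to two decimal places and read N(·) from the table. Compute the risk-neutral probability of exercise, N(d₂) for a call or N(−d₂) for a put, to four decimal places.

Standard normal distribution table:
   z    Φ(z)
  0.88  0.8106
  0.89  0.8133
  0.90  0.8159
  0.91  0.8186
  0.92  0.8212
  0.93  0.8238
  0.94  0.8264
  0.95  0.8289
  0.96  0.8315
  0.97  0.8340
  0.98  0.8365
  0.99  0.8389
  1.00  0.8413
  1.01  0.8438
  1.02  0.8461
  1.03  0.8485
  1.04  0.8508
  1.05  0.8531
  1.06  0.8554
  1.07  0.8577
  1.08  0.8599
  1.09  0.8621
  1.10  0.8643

T = 0.3333;  σ√T = 0.3002
ln(S/K) + (r − q + σ²/2)T = ln(320/420) + (0.05 − 0.009 + 0.52²/2)·0.3333 = -0.2719 + 0.0587 = -0.2132
d₁ = -0.2132 / 0.3002 = -0.7101 ⇒ -0.71
d₂ = d₁ − σ√T = -0.7101 − 0.3002 = -1.0104 ⇒ -1.01
Risk-neutral Pr[S_T < K] = N(−d₂) = N(1.01) = 0.8438

0.8438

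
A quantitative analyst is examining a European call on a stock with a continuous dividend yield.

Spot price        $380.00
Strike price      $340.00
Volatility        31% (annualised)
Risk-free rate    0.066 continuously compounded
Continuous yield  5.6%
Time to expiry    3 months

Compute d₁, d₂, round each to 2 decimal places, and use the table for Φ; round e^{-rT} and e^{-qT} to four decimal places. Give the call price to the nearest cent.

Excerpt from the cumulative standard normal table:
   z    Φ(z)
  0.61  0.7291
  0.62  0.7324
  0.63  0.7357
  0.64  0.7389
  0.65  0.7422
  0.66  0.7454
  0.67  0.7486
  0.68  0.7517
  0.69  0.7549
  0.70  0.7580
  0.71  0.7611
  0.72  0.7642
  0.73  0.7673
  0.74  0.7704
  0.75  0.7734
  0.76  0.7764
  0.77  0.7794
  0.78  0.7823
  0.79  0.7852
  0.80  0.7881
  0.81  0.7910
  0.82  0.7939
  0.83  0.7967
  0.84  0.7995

$47.12

σ√T = 0.31 × 0.5000 = 0.1550
d₁ = [ln(380/340) + (0.066 − 0.056 + 0.31²/2)·0.25] / 0.1550 = [0.1112 + 0.0145] / 0.1550 = 0.8112 which rounds to 0.81
d₂ = d₁ − σ√T = 0.8112 − 0.1550 = 0.6562 which rounds to 0.66
e^(−qT) = e^(−0.056·0.25) = 0.9861;  e^(−rT) = e^(−0.066·0.25) = 0.9836
C = 380·0.9861·N(0.81) − 340·0.9836·N(0.66) = 380·0.9861·0.7910 − 340·0.9836·0.7454 = 296.4019 − 249.2796 = 47.1223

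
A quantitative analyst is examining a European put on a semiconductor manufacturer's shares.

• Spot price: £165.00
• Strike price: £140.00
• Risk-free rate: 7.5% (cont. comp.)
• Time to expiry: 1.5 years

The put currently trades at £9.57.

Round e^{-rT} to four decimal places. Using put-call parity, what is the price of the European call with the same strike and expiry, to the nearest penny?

e^(−rT) = e^(−0.075·1.5) = 0.8936
Put-call parity: C − P = S − K·e^(−rT) = 165 − 140·0.8936 = 165 − 125.1040 = 39.8960
C = P + (C − P) = 9.57 + (39.8960) = 49.4660

£49.47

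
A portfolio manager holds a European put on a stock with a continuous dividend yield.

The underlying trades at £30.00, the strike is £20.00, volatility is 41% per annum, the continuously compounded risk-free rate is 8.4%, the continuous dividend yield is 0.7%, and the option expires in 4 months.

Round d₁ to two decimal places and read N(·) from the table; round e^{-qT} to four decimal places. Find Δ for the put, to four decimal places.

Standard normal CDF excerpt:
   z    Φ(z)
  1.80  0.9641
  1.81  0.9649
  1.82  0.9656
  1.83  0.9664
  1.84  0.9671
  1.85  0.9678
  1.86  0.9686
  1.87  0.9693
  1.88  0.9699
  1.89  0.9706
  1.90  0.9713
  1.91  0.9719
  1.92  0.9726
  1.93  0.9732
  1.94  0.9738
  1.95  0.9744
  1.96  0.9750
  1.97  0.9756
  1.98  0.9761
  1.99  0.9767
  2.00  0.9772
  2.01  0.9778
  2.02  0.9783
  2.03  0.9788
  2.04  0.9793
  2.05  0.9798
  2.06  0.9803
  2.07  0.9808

-0.0261

σ√T = 0.41 × 0.5774 = 0.2367
d₁ = [ln(30/20) + (0.084 − 0.007 + ½·0.41²)·0.3333] / (σ√T) = (0.4055 + 0.0537) / 0.2367 = 1.9397 → 1.94
N(d₁) = N(1.94) = 0.9738
Δ_put = e^(−qT)·(N(d₁) − 1) = 0.9977·(0.9738 − 1) = -0.0261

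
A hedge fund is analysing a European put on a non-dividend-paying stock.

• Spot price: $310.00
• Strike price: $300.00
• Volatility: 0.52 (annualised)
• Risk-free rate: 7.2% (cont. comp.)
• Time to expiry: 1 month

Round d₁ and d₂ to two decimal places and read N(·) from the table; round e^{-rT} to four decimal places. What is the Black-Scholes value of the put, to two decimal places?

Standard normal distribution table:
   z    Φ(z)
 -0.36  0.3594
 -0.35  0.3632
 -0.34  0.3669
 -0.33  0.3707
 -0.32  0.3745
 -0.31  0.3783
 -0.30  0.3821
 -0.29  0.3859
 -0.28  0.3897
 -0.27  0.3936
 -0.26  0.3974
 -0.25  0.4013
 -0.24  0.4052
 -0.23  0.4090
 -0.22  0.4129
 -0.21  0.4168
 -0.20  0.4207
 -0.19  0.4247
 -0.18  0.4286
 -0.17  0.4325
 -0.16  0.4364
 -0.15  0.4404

$12.89

σ√T = 0.52 × 0.2887 = 0.1501
d₁ = [ln(310/300) + (0.072 + 0.52²/2)·0.08333] / 0.1501 = [0.0328 + 0.0173] / 0.1501 = 0.3335 which rounds to 0.33
d₂ = d₁ − σ√T = 0.3335 − 0.1501 = 0.1834 which rounds to 0.18
e^(−rT) = e^(−0.072·0.08333) = 0.9940
P = 300·0.9940·N(-0.18) − 310·N(-0.33) = 300·0.9940·0.4286 − 310·0.3707 = 127.8085 − 114.9170 = 12.8915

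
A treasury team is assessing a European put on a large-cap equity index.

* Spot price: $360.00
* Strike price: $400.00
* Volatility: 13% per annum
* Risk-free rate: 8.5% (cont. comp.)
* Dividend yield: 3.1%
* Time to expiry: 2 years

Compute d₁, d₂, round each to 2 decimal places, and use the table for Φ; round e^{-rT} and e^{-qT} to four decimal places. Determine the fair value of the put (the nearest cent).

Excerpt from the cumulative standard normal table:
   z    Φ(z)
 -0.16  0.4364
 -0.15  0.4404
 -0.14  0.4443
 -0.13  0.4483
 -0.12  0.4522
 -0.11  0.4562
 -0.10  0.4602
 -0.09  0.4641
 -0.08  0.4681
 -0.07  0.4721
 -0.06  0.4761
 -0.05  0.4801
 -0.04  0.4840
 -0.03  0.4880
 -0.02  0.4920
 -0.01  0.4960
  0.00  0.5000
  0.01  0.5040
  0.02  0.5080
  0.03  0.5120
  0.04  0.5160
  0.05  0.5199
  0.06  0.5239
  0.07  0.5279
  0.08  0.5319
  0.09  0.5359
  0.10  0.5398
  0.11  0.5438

$25.14

σ√T = 0.13·√2 = 0.1838
d₁ = [ln(360/400) + (0.085 − 0.031 + ½·0.13²)·2] / (σ√T) = (-0.1054 + 0.1249) / 0.1838 = 0.1063 ⇒ 0.11
d₂ = 0.1063 − 0.1838 = -0.0776 ⇒ -0.08
e^(−qT) = e^(−0.031·2) = 0.9399;  e^(−rT) = e^(−0.085·2) = 0.8437
P = 400·0.8437·N(0.08) − 360·0.9399·N(-0.11) = 400·0.8437·0.5319 − 360·0.9399·0.4562 = 179.5056 − 154.3617 = 25.1440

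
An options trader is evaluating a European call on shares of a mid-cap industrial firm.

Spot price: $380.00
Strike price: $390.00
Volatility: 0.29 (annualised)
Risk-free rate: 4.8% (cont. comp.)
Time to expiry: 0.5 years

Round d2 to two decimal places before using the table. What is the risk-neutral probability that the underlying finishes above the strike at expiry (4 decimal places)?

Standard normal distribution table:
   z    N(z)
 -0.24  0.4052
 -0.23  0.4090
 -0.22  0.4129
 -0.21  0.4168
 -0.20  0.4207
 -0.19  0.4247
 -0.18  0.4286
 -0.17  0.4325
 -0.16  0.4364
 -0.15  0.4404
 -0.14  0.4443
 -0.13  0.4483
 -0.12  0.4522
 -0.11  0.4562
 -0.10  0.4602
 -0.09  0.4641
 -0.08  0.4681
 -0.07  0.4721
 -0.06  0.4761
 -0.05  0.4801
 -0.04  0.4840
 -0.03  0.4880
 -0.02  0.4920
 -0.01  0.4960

0.4562

T = 0.5;  σ√T = 0.2051
d₁ = [ln(380/390) + (0.048 + ½·0.29²)·0.5] / (σ√T) = (-0.0260 + 0.0450) / 0.2051 = 0.0929 ≈ 0.09
d₂ = 0.0929 − 0.2051 = -0.1122 ≈ -0.11
Risk-neutral Pr[S_T > K] = N(d₂) = N(-0.11) = 0.4562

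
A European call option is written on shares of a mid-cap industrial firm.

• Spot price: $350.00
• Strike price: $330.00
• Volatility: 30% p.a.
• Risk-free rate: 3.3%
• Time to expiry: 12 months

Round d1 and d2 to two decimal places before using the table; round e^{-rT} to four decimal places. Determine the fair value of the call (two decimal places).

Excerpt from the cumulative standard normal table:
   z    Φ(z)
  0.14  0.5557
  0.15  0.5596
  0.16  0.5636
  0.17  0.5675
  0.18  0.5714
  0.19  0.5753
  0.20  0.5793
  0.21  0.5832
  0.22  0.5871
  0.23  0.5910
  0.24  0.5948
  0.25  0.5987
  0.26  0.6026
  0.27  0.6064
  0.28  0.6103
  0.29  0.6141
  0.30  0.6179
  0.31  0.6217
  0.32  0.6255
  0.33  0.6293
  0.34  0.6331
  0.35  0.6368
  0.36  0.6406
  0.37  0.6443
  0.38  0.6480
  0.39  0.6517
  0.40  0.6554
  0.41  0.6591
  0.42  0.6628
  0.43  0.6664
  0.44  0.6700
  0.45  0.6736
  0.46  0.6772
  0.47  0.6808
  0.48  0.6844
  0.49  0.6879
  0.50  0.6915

$57.08

σ√T = 0.3·√1 = 0.3000
d₁ = [ln(350/330) + (0.033 + 0.3²/2)·1] / 0.3000 = [0.0588 + 0.0780] / 0.3000 = 0.4561 ⇒ 0.46
d₂ = d₁ − σ√T = 0.4561 − 0.3000 = 0.1561 ⇒ 0.16
e^(−rT) = e^(−0.033·1) = 0.9675
N(d₁) = N(0.46) = 0.6772;  N(d₂) = N(0.16) = 0.5636
C = 350·0.6772 − 330·0.9675·0.5636 = 237.0200 − 179.9434 = 57.0766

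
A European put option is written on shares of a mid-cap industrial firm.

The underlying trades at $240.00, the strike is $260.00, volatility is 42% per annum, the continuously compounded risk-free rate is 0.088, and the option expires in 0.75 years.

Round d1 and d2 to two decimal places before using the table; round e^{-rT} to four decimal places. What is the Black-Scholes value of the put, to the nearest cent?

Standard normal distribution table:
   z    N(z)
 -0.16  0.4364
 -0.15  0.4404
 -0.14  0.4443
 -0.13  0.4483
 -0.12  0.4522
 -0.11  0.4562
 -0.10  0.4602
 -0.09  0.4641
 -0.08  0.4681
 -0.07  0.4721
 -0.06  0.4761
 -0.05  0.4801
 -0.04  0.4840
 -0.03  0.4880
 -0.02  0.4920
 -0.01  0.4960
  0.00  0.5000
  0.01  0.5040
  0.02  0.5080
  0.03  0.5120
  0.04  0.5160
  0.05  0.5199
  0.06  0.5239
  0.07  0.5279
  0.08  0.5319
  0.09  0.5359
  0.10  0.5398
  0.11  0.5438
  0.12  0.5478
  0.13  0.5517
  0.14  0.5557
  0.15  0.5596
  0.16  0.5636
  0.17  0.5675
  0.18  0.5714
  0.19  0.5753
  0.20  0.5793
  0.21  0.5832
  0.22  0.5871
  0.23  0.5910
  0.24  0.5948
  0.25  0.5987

$36.26

σ√T = 0.42·√0.75 = 0.3637
d₁ = [ln(240/260) + (0.088 + ½·0.42²)·0.75] / (σ√T) = (-0.0800 + 0.1321) / 0.3637 = 0.1433 ⇒ 0.14
d₂ = 0.1433 − 0.3637 = -0.2205 ⇒ -0.22
exp(−rT) = exp(−0.088·0.75) = 0.9361
N(−d₂) = N(0.22) = 0.5871;  N(−d₁) = N(-0.14) = 0.4443
P = 260·0.9361·0.5871 − 240·0.4443 = 142.8919 − 106.6320 = 36.2599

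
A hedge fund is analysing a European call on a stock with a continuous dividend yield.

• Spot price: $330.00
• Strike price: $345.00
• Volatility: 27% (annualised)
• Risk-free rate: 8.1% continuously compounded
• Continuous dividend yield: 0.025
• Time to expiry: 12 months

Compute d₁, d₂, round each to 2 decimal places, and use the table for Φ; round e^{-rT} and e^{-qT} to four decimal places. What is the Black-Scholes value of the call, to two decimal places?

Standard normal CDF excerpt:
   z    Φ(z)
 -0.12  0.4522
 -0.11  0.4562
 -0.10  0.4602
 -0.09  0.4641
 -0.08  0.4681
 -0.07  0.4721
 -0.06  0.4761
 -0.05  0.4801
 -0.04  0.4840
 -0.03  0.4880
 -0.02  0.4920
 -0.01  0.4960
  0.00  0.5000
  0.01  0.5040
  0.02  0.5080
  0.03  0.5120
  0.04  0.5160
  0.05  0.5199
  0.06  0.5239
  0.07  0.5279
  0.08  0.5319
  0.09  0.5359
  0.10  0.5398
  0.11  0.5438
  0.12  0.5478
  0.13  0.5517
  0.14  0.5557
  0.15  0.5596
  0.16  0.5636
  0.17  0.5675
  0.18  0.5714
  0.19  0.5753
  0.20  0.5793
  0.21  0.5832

$36.25

T = 1;  σ√T = 0.2700
d₁ = [ln(330/345) + (0.081 − 0.025 + ½·0.27²)·1] / (σ√T) = (-0.0445 + 0.0925) / 0.2700 = 0.1778 → 0.18
d₂ = 0.1778 − 0.2700 = -0.0922 → -0.09
e^(−qT) = e^(−0.025·1) = 0.9753;  e^(−rT) = e^(−0.081·1) = 0.9222
C = 330·0.9753·N(0.18) − 345·0.9222·N(-0.09) = 330·0.9753·0.5714 − 345·0.9222·0.4641 = 183.9045 − 147.6576 = 36.2469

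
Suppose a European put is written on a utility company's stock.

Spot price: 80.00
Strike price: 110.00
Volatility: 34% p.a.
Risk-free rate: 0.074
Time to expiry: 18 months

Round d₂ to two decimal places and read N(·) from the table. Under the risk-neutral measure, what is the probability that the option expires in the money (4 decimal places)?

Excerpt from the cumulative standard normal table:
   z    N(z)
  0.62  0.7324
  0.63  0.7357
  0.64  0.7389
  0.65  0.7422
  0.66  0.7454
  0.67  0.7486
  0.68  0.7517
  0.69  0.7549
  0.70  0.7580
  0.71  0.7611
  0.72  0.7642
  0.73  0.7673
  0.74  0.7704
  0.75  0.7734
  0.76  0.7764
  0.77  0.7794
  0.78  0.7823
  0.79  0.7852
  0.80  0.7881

T = 1.5;  σ√T = 0.4164
d₁ = [ln(80/110) + (0.074 + 0.34²/2)·1.5] / 0.4164 = [-0.3185 + 0.1977] / 0.4164 = -0.2900 → -0.29
d₂ = d₁ − σ√T = -0.2900 − 0.4164 = -0.7064 → -0.71
Risk-neutral Pr[S_T < K] = N(−d₂) = N(0.71) = 0.7611

0.7611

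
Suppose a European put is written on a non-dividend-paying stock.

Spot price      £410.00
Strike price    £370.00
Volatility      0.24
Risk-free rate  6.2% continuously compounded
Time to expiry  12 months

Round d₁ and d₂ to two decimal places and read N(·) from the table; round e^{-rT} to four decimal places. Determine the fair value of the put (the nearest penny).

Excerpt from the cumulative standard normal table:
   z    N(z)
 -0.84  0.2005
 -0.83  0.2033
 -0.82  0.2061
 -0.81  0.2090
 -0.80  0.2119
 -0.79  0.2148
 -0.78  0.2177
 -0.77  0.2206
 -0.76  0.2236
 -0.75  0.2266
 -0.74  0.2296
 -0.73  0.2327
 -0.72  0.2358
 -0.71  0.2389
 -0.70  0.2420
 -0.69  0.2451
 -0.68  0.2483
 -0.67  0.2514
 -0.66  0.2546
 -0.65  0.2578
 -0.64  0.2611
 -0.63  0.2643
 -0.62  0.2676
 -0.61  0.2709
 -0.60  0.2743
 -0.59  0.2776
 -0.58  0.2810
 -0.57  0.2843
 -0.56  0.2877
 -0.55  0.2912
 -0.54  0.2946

£13.18

σ√T = 0.24·√1 = 0.2400
d₁ = [ln(410/370) + (0.062 + 0.24²/2)·1] / 0.2400 = [0.1027 + 0.0908] / 0.2400 = 0.8061 ≈ 0.81
d₂ = d₁ − σ√T = 0.8061 − 0.2400 = 0.5661 ≈ 0.57
e^(−rT) = e^(−0.062·1) = 0.9399
P = 370·0.9399·N(-0.57) − 410·N(-0.81) = 370·0.9399·0.2843 − 410·0.2090 = 98.8690 − 85.6900 = 13.1790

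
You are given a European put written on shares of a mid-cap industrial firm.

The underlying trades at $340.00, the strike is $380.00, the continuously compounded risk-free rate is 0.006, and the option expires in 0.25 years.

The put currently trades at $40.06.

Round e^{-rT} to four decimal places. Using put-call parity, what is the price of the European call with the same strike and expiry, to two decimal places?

$0.63

exp(−rT) = exp(−0.006·0.25) = 0.9985
Put-call parity: C − P = S − K·e^(−rT) = 340 − 380·0.9985 = 340 − 379.4300 = -39.4300
C = P + (C − P) = 40.06 + (-39.4300) = 0.6300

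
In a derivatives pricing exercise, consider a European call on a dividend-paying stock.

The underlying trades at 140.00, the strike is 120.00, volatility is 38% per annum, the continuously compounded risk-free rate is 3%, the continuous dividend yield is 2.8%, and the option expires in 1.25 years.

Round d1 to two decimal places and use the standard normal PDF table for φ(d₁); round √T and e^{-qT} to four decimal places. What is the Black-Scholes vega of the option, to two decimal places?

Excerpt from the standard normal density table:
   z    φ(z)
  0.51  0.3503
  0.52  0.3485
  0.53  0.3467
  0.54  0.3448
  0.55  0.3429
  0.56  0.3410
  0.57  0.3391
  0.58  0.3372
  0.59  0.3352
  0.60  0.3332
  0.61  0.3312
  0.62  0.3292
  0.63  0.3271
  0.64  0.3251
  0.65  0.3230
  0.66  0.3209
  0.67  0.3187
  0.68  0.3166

σ√T = 0.38 × 1.1180 = 0.4249
ln(S/K) + (r − q + σ²/2)T = ln(140/120) + (0.03 − 0.028 + 0.38²/2)·1.25 = 0.1542 + 0.0927 = 0.2469
d₁ = 0.2469 / 0.4249 = 0.5811 ≈ 0.58
√T = √1.25 = 1.1180
φ(d₁) = φ(0.58) = 0.3372
e^(−qT) = e^(−0.028·1.25) = 0.9656
vega = S·e^(−qT)·φ(d₁)·√T = 140·0.9656·0.3372·1.1180 = 50.9630

50.96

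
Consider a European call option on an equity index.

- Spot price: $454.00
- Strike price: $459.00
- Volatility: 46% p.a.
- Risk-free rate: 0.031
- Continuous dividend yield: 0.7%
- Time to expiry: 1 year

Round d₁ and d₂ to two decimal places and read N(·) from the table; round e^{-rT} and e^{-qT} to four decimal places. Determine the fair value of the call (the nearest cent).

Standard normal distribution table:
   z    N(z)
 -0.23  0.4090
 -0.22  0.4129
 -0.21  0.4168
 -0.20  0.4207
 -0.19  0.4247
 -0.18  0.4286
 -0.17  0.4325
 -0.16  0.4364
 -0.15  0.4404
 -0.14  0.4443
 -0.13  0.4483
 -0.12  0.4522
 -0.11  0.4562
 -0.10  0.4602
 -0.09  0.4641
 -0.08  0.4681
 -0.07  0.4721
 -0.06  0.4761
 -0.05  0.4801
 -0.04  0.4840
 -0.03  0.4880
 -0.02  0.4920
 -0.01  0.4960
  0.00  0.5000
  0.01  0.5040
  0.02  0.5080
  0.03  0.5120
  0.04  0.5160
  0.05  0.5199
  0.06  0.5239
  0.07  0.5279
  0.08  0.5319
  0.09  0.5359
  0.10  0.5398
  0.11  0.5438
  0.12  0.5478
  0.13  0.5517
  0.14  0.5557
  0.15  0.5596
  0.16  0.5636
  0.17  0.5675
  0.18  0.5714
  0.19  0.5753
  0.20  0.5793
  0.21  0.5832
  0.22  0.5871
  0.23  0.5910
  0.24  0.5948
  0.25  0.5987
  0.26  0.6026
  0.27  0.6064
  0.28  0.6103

σ√T = 0.46·√1 = 0.4600
d₁ = [ln(454/459) + (0.031 − 0.007 + 0.46²/2)·1] / 0.4600 = [-0.0110 + 0.1298] / 0.4600 = 0.2584 which rounds to 0.26
d₂ = d₁ − σ√T = 0.2584 − 0.4600 = -0.2016 which rounds to -0.20
e^(−qT) = e^(−0.007·1) = 0.9930;  e^(−rT) = e^(−0.031·1) = 0.9695
N(d₁) = N(0.26) = 0.6026;  N(d₂) = N(-0.20) = 0.4207
C = 454·0.9930·0.6026 − 459·0.9695·0.4207 = 271.6653 − 187.2117 = 84.4536

$84.45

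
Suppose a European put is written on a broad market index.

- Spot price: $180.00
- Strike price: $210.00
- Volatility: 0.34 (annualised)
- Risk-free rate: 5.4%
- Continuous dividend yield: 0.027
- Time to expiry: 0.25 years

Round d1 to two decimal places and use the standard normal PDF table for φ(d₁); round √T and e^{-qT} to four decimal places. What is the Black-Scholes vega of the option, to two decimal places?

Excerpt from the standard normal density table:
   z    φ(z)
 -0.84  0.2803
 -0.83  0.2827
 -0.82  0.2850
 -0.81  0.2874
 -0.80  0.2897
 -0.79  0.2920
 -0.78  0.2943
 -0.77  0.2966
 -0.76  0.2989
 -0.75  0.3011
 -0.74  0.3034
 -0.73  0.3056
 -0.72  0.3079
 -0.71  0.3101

σ√T = 0.34 × 0.5000 = 0.1700
d₁ = [ln(180/210) + (0.054 − 0.027 + 0.34²/2)·0.25] / 0.1700 = [-0.1542 + 0.0212] / 0.1700 = -0.7821 which rounds to -0.78
√T = √0.25 = 0.5000
φ(d₁) = φ(-0.78) = 0.2943
exp(−qT) = exp(−0.027·0.25) = 0.9933
vega = S·exp(−qT)·φ(d₁)·√T = 180·0.9933·0.2943·0.5000 = 26.3095

26.31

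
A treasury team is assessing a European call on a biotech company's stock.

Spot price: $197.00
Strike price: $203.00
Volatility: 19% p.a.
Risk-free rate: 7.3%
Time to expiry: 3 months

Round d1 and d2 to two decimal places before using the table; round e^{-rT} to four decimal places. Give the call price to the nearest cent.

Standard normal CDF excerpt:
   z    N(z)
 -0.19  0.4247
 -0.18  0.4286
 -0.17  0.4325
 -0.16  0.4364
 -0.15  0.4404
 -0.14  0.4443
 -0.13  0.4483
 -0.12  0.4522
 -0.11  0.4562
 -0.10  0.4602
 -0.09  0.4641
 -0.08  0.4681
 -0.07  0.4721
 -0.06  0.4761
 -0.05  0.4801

$6.01

T = 0.25;  σ√T = 0.0950
ln(S/K) + (r + σ²/2)T = ln(197/203) + (0.073 + 0.19²/2)·0.25 = -0.0300 + 0.0228 = -0.0072
d₁ = -0.0072 / 0.0950 = -0.0762 which rounds to -0.08
d₂ = d₁ − σ√T = -0.0762 − 0.0950 = -0.1712 which rounds to -0.17
e^(−rT) = e^(−0.073·0.25) = 0.9819
N(d₁) = N(-0.08) = 0.4681;  N(d₂) = N(-0.17) = 0.4325
C = 197·0.4681 − 203·0.9819·0.4325 = 92.2157 − 86.2084 = 6.0073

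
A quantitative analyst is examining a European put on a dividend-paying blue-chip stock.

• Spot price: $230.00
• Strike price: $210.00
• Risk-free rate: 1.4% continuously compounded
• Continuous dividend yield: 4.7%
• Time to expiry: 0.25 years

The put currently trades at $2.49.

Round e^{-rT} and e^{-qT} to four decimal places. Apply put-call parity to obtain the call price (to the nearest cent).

$20.53

e^(−qT) = e^(−0.047·0.25) = 0.9883;  e^(−rT) = e^(−0.014·0.25) = 0.9965
Put-call parity: C − P = S·e^(−qT) − K·e^(−rT) = 230·0.9883 − 210·0.9965 = 227.3090 − 209.2650 = 18.0440
C = P + (C − P) = 2.49 + (18.0440) = 20.5340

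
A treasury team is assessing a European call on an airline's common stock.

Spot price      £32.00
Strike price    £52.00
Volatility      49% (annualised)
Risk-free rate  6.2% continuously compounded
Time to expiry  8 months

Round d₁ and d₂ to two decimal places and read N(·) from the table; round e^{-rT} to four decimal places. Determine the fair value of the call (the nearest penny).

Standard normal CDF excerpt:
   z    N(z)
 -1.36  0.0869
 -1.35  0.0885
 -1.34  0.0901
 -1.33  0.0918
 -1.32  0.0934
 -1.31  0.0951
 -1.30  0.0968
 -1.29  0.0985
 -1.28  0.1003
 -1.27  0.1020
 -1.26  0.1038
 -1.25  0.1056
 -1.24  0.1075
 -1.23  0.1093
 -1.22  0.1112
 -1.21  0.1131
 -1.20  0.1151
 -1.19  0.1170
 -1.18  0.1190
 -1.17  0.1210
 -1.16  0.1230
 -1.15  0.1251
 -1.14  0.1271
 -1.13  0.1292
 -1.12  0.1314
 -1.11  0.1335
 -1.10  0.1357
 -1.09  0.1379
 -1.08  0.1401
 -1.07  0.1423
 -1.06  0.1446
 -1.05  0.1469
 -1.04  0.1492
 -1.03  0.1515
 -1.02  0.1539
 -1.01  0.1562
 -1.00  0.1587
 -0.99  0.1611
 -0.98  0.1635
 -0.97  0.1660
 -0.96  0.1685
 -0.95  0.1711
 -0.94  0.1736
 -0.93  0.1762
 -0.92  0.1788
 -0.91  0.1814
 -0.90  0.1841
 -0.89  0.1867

T = 0.6667;  σ√T = 0.4001
d₁ = [ln(32/52) + (0.062 + 0.49²/2)·0.6667] / 0.4001 = [-0.4855 + 0.1214] / 0.4001 = -0.9102 → -0.91
d₂ = d₁ − σ√T = -0.9102 − 0.4001 = -1.3102 → -1.31
exp(−rT) = exp(−0.062·0.6667) = 0.9595
N(d₁) = N(-0.91) = 0.1814;  N(d₂) = N(-1.31) = 0.0951
C = 32·0.1814 − 52·0.9595·0.0951 = 5.8048 − 4.7449 = 1.0599

£1.06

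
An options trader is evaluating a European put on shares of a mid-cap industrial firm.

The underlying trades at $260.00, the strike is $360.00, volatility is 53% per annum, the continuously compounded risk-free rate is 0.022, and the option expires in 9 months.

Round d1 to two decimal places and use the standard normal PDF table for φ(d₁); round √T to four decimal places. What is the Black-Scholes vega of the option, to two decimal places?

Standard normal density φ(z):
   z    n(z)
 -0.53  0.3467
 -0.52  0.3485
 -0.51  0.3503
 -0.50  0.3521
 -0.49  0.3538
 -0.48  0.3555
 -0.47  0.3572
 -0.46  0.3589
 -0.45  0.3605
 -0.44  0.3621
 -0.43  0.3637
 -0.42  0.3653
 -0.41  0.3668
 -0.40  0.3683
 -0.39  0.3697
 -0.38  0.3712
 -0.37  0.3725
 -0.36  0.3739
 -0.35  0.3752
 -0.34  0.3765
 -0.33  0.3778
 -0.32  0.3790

81.53

σ√T = 0.53·√0.75 = 0.4590
d₁ = [ln(260/360) + (0.022 + 0.53²/2)·0.75] / 0.4590 = [-0.3254 + 0.1218] / 0.4590 = -0.4435 ⇒ -0.44
√T = √0.75 = 0.8660
φ(d₁) = φ(-0.44) = 0.3621
vega = S·φ(d₁)·√T = 260·0.3621·0.8660 = 81.5304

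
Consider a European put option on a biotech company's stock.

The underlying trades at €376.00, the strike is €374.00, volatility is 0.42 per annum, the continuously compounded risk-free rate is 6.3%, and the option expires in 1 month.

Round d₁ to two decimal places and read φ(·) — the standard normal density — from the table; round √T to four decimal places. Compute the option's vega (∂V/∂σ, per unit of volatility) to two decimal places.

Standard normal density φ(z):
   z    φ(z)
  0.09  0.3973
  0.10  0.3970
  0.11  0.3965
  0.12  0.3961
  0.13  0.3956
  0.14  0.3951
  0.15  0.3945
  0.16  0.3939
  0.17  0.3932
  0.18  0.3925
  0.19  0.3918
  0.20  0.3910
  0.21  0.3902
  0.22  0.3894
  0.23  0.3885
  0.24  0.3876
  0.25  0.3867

42.82

σ√T = 0.42 × 0.2887 = 0.1212
ln(S/K) + (r + σ²/2)T = ln(376/374) + (0.063 + 0.42²/2)·0.08333 = 0.0053 + 0.0126 = 0.0179
d₁ = 0.0179 / 0.1212 = 0.1479 → 0.15
√T = √0.08333 = 0.2887
φ(d₁) = φ(0.15) = 0.3945
vega = S·φ(d₁)·√T = 376·0.3945·0.2887 = 42.8234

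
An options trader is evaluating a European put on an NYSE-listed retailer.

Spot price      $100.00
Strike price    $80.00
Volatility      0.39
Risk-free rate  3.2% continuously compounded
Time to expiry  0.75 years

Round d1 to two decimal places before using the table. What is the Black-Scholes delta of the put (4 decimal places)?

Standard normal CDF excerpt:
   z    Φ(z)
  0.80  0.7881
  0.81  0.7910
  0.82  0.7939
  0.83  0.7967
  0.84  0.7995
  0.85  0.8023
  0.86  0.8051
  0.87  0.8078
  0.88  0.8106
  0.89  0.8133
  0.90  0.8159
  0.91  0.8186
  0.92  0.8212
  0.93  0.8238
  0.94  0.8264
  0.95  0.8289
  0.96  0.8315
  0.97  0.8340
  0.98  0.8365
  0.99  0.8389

σ√T = 0.39·√0.75 = 0.3377
d₁ = [ln(100/80) + (0.032 + 0.39²/2)·0.75] / 0.3377 = [0.2231 + 0.0810] / 0.3377 = 0.9006 → 0.90
N(d₁) = N(0.90) = 0.8159
Δ_put = N(d₁) − 1 = 0.8159 − 1 = -0.1841

-0.1841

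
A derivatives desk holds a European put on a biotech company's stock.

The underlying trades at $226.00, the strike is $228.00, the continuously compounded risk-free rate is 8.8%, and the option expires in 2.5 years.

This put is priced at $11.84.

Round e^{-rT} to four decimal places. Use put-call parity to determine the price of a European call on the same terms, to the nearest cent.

$54.87

e^(−rT) = e^(−0.088·2.5) = 0.8025
Put-call parity: C − P = S − K·e^(−rT) = 226 − 228·0.8025 = 226 − 182.9700 = 43.0300
C = P + (C − P) = 11.84 + (43.0300) = 54.8700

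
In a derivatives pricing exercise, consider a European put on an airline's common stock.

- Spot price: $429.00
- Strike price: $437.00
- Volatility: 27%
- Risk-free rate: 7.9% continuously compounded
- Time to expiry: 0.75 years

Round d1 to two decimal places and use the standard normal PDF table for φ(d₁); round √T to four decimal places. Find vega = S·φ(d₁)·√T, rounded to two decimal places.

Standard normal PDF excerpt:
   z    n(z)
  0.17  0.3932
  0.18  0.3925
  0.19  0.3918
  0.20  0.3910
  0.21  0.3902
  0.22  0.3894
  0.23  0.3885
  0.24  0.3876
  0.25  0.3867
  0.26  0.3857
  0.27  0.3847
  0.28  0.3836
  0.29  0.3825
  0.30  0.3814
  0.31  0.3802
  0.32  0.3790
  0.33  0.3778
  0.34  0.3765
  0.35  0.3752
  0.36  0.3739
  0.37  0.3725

142.10

σ√T = 0.27 × 0.8660 = 0.2338
ln(S/K) + (r + σ²/2)T = ln(429/437) + (0.079 + 0.27²/2)·0.75 = -0.0185 + 0.0866 = 0.0681
d₁ = 0.0681 / 0.2338 = 0.2913 → 0.29
√T = √0.75 = 0.8660
φ(d₁) = φ(0.29) = 0.3825
vega = S·φ(d₁)·√T = 429·0.3825·0.8660 = 142.1041
(Call and put vega coincide under Black-Scholes.)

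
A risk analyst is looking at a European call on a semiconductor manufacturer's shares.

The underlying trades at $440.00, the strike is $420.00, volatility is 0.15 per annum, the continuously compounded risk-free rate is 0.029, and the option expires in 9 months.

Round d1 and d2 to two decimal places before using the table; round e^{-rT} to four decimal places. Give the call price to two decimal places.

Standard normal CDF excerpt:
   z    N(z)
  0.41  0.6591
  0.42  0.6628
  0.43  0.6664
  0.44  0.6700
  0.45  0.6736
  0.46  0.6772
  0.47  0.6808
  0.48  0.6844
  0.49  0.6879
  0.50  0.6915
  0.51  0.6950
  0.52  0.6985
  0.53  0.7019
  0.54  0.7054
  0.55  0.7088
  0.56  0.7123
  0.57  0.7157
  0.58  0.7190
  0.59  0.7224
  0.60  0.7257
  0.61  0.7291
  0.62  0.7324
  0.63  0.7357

σ√T = 0.15 × 0.8660 = 0.1299
d₁ = [ln(440/420) + (0.029 + 0.15²/2)·0.75] / 0.1299 = [0.0465 + 0.0302] / 0.1299 = 0.5905 ≈ 0.59
d₂ = d₁ − σ√T = 0.5905 − 0.1299 = 0.4606 ≈ 0.46
e^(−rT) = e^(−0.029·0.75) = 0.9785
C = 440·N(0.59) − 420·0.9785·N(0.46) = 440·0.7224 − 420·0.9785·0.6772 = 317.8560 − 278.3089 = 39.5471

$39.55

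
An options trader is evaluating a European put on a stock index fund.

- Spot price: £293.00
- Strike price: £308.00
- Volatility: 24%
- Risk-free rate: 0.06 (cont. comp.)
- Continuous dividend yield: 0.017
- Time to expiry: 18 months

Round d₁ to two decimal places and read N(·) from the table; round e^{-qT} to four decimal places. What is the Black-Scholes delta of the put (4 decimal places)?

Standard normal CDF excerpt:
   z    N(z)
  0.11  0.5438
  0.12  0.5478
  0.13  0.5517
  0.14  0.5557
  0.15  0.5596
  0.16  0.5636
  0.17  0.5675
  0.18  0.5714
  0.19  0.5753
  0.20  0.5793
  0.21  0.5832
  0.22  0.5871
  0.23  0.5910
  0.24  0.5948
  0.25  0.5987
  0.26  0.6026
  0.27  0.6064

T = 1.5;  σ√T = 0.2939
d₁ = [ln(293/308) + (0.06 − 0.017 + 0.24²/2)·1.5] / 0.2939 = [-0.0499 + 0.1077] / 0.2939 = 0.1965 ⇒ 0.20
N(d₁) = N(0.20) = 0.5793
Δ_put = exp(−qT)·(N(d₁) − 1) = 0.9748·(0.5793 − 1) = -0.4101

-0.4101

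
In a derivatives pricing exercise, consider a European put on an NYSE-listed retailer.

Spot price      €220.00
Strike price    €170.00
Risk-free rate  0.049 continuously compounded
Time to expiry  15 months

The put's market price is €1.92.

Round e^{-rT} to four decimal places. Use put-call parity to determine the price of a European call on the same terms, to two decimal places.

€62.02

exp(−rT) = exp(−0.049·1.25) = 0.9406
Put-call parity: C − P = S − K·e^(−rT) = 220 − 170·0.9406 = 220 − 159.9020 = 60.0980
C = P + (C − P) = 1.92 + (60.0980) = 62.0180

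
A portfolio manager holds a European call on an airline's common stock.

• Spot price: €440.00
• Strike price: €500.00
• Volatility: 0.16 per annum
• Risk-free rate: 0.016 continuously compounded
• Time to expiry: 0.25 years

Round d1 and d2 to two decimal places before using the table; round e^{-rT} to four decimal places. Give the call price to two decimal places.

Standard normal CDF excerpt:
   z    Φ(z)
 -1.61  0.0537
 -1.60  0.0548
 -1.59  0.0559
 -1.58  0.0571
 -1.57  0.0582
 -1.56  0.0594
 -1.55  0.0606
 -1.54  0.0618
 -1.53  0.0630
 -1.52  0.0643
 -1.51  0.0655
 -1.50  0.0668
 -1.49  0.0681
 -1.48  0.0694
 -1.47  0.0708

σ√T = 0.16 × 0.5000 = 0.0800
ln(S/K) + (r + σ²/2)T = ln(440/500) + (0.016 + 0.16²/2)·0.25 = -0.1278 + 0.0072 = -0.1206
d₁ = -0.1206 / 0.0800 = -1.5079 which rounds to -1.51
d₂ = d₁ − σ√T = -1.5079 − 0.0800 = -1.5879 which rounds to -1.59
exp(−rT) = exp(−0.016·0.25) = 0.9960
N(d₁) = N(-1.51) = 0.0655;  N(d₂) = N(-1.59) = 0.0559
C = 440·0.0655 − 500·0.9960·0.0559 = 28.8200 − 27.8382 = 0.9818

€0.98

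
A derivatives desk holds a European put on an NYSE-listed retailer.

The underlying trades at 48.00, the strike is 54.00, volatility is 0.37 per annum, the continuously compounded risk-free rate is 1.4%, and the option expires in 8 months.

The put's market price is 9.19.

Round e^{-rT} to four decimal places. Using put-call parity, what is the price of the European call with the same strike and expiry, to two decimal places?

e^(−rT) = e^(−0.014·0.6667) = 0.9907
Put-call parity: C − P = S − K·e^(−rT) = 48 − 54·0.9907 = 48 − 53.4978 = -5.4978
C = P + (C − P) = 9.19 + (-5.4978) = 3.6922

3.69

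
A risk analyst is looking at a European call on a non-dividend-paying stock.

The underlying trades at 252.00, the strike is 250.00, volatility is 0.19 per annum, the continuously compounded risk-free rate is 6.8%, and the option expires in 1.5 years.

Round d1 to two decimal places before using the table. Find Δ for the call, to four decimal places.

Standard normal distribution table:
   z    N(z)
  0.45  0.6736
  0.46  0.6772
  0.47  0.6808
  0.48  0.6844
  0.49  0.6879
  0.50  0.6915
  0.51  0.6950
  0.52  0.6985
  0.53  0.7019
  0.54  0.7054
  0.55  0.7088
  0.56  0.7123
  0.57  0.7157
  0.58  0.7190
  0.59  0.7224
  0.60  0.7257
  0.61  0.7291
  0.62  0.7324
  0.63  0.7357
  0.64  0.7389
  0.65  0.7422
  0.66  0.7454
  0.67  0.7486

0.7224

σ√T = 0.19 × 1.2247 = 0.2327
d₁ = [ln(252/250) + (0.068 + ½·0.19²)·1.5] / (σ√T) = (0.0080 + 0.1291) / 0.2327 = 0.5889 → 0.59
N(d₁) = N(0.59) = 0.7224
Δ_call = N(d₁) = 0.7224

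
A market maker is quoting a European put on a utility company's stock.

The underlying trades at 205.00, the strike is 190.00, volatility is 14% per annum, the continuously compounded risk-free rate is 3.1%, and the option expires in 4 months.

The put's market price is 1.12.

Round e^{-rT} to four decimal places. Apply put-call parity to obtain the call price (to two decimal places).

exp(−rT) = exp(−0.031·0.3333) = 0.9897
Put-call parity: C − P = S − K·e^(−rT) = 205 − 190·0.9897 = 205 − 188.0430 = 16.9570
C = P + (C − P) = 1.12 + (16.9570) = 18.0770

18.08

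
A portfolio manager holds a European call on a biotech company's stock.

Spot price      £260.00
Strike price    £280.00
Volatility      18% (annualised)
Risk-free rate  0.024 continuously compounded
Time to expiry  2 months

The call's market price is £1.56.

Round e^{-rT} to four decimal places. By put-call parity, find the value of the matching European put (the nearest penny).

£20.44

exp(−rT) = exp(−0.024·0.1667) = 0.9960
Put-call parity: C − P = S − K·e^(−rT) = 260 − 280·0.9960 = 260 − 278.8800 = -18.8800
P = C − (C − P) = 1.56 − (-18.8800) = 20.4400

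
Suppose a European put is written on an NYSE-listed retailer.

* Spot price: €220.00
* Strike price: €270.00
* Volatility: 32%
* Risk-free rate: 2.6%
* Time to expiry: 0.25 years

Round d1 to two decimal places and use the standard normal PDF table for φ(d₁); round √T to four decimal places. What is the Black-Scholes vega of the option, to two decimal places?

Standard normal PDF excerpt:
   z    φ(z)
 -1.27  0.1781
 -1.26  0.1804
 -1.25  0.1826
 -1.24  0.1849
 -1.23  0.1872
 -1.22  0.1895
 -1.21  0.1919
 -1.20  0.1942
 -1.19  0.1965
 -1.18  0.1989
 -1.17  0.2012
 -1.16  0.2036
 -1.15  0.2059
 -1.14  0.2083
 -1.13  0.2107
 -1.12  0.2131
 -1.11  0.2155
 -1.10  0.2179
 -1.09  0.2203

σ√T = 0.32·√0.25 = 0.1600
d₁ = [ln(220/270) + (0.026 + 0.32²/2)·0.25] / 0.1600 = [-0.2048 + 0.0193] / 0.1600 = -1.1593 which rounds to -1.16
√T = √0.25 = 0.5000
φ(d₁) = φ(-1.16) = 0.2036
vega = S·φ(d₁)·√T = 220·0.2036·0.5000 = 22.3960

22.40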